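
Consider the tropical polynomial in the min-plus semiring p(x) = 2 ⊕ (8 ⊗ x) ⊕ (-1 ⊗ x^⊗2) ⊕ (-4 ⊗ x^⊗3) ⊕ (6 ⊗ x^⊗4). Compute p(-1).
p(-1) = -7

A tropical monomial a ⊗ x^⊗i evaluates to a + i · x. Evaluating each term at x = -1:
  Term 0 contributes 2 + 0 · -1 = 2
  Term 1 contributes 8 + 1 · -1 = 7
  Term 2 contributes -1 + 2 · -1 = -3
  Term 3 contributes -4 + 3 · -1 = -7
  Term 4 contributes 6 + 4 · -1 = 2
p(-1) = ⊕ of these = min[2, 7, -3, -7, 2] = -7.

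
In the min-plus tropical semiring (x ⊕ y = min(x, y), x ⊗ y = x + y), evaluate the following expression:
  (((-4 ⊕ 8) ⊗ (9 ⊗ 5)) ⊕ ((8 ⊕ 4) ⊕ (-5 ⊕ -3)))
(((-4 ⊕ 8) ⊗ (9 ⊗ 5)) ⊕ ((8 ⊕ 4) ⊕ (-5 ⊕ -3))) = -5

Expand innermost to outermost. Recall ⊕ takes the minimum of its arguments and ⊗ takes their sum. Working out the expression (((-4 ⊕ 8) ⊗ (9 ⊗ 5)) ⊕ ((8 ⊕ 4) ⊕ (-5 ⊕ -3))) gives -5.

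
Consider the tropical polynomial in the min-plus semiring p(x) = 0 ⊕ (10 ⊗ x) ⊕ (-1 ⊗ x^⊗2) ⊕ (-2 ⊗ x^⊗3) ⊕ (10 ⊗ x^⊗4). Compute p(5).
p(5) = 0

A tropical monomial a ⊗ x^⊗i evaluates to a + i · x. Evaluating each term at x = 5:
  Term 0 contributes 0 + 0 · 5 = 0
  Term 1 contributes 10 + 1 · 5 = 15
  Term 2 contributes -1 + 2 · 5 = 9
  Term 3 contributes -2 + 3 · 5 = 13
  Term 4 contributes 10 + 4 · 5 = 30
p(5) = ⊕ of these = min[0, 15, 9, 13, 30] = 0.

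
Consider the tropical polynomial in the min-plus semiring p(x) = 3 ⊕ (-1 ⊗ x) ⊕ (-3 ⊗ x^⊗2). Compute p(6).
p(6) = 3

A tropical monomial a ⊗ x^⊗i evaluates to a + i · x. Evaluating each term at x = 6:
  Term 0 contributes 3 + 0 · 6 = 3
  Term 1 contributes -1 + 1 · 6 = 5
  Term 2 contributes -3 + 2 · 6 = 9
p(6) = ⊕ of these = min[3, 5, 9] = 3.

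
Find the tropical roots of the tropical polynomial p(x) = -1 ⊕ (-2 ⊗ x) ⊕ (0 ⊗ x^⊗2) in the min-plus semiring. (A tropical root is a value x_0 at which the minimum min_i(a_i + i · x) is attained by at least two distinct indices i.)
Roots: {-2, 1}

Each tropical root is a break point of the lower envelope of the lines y = a_i + i · x (there are 3 lines, with slopes 0, 1, ..., 2). Only the lines that attain the minimum somewhere contribute to roots; other lines are dominated. Here the surviving (envelope) indices are i = 2, i = 1, i = 0.
Intersections between consecutive envelope lines give the roots: for adjacent envelope indices i < j the intersection is x = (a_i − a_j) / (j − i). Reading off the sorted break points: {-2, 1}.
Verification: at each break x_0, at least two indices attain the minimum of min_i(a_i + i · x_0).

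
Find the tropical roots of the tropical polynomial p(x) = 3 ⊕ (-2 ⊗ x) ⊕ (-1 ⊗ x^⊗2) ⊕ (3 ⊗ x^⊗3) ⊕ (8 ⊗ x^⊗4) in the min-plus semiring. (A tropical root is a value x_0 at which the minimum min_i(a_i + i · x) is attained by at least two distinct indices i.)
Roots: {-5, -4, -1, 5}

Each tropical root is a break point of the lower envelope of the lines y = a_i + i · x (there are 5 lines, with slopes 0, 1, ..., 4). Only the lines that attain the minimum somewhere contribute to roots; other lines are dominated. Here the surviving (envelope) indices are i = 4, i = 3, i = 2, i = 1, i = 0.
Intersections between consecutive envelope lines give the roots: for adjacent envelope indices i < j the intersection is x = (a_i − a_j) / (j − i). Reading off the sorted break points: {-5, -4, -1, 5}.
Verification: at each break x_0, at least two indices attain the minimum of min_i(a_i + i · x_0).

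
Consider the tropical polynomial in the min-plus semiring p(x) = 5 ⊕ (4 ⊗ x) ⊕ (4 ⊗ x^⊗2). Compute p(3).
p(3) = 5

A tropical monomial a ⊗ x^⊗i evaluates to a + i · x. Evaluating each term at x = 3:
  Term 0 contributes 5 + 0 · 3 = 5
  Term 1 contributes 4 + 1 · 3 = 7
  Term 2 contributes 4 + 2 · 3 = 10
p(3) = ⊕ of these = min[5, 7, 10] = 5.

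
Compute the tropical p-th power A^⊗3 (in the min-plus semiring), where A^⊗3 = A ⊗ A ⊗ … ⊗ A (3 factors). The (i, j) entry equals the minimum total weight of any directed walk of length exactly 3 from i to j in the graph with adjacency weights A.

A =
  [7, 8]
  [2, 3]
A^⊗3 =
  [13, 14]
  [8, 9]

Each entry (A^⊗3)_ij equals the minimum over all length-3 walks i = v_0 → v_1 → … → v_3 = j of Σ_t A[v_t][v_{t+1}]. For example, for (i, j) = (0, 1) we minimise over 4 possible intermediate vertex sequences; the minimum is 14, attained along the walk 0 → 1 → 1 → 1.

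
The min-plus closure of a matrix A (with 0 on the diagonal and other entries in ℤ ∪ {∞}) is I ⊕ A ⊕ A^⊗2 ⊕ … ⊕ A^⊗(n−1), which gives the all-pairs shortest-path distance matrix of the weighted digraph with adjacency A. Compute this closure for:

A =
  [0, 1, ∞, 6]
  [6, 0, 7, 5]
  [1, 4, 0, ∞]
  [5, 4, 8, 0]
Closure =
  [0, 1, 8, 6]
  [6, 0, 7, 5]
  [1, 2, 0, 7]
  [5, 4, 8, 0]

This is the Floyd-Warshall all-pairs shortest-path computation. For each intermediate vertex k = 0, 1, …, 3, update dist[i][j] ← min(dist[i][j], dist[i][k] + dist[k][j]). The final matrix gives, for each (i, j), the minimum total weight of any directed path from i to j (possibly empty when i = j).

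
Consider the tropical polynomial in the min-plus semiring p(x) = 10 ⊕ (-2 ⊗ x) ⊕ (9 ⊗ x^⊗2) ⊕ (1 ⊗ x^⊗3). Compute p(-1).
p(-1) = -3

A tropical monomial a ⊗ x^⊗i evaluates to a + i · x. Evaluating each term at x = -1:
  Term 0 contributes 10 + 0 · -1 = 10
  Term 1 contributes -2 + 1 · -1 = -3
  Term 2 contributes 9 + 2 · -1 = 7
  Term 3 contributes 1 + 3 · -1 = -2
p(-1) = ⊕ of these = min[10, -3, 7, -2] = -3.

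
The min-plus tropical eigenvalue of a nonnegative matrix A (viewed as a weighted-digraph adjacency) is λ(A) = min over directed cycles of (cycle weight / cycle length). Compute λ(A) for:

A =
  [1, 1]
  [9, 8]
λ(A) = 1

Enumerate directed cycles and compute their means (weight / length). Sample:
  cycle 0 → 0: weight = 1, length = 1, mean = 1/1 ≈ 1.000
  cycle 1 → 1: weight = 8, length = 1, mean = 8/1 ≈ 8.000
  cycle 0 → 1 → 0: weight = 10, length = 2, mean = 10/2 ≈ 5.000
  cycle 1 → 0 → 1: weight = 10, length = 2, mean = 10/2 ≈ 5.000
Minimum mean = 1.000, attained e.g. along the cycle 0 → 0 with weight 1 and length 1. So λ(A) = 1/1 = 1.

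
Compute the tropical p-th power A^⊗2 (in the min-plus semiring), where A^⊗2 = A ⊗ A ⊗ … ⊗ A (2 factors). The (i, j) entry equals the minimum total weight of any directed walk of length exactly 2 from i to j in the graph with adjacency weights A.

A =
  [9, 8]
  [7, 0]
A^⊗2 =
  [15, 8]
  [7, 0]

Each entry (A^⊗2)_ij equals the minimum over all length-2 walks i = v_0 → v_1 → … → v_2 = j of Σ_t A[v_t][v_{t+1}]. For example, for (i, j) = (0, 1) we minimise over 2 possible intermediate vertex sequences; the minimum is 8, attained along the walk 0 → 1 → 1.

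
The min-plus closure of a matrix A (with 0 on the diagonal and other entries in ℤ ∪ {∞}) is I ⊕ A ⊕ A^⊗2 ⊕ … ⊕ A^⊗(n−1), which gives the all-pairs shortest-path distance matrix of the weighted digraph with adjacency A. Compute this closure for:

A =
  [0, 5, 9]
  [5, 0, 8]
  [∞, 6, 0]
Closure =
  [0, 5, 9]
  [5, 0, 8]
  [11, 6, 0]

This is the Floyd-Warshall all-pairs shortest-path computation. For each intermediate vertex k = 0, 1, …, 2, update dist[i][j] ← min(dist[i][j], dist[i][k] + dist[k][j]). The final matrix gives, for each (i, j), the minimum total weight of any directed path from i to j (possibly empty when i = j).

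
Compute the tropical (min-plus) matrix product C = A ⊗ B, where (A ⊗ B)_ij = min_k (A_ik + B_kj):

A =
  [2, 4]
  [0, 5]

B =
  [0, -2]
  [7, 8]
A ⊗ B =
  [2, 0]
  [0, -2]

Apply the min-plus product entry-by-entry:
  C[0][0] = min over k of (A[0][0] + B[0][0] = 2 + 0 = 2, A[0][1] + B[1][0] = 4 + 7 = 11) = 2 (attained at k = 0)
  C[0][1] = min over k of (A[0][0] + B[0][1] = 2 + -2 = 0, A[0][1] + B[1][1] = 4 + 8 = 12) = 0 (attained at k = 0)
  C[1][0] = min over k of (A[1][0] + B[0][0] = 0 + 0 = 0, A[1][1] + B[1][0] = 5 + 7 = 12) = 0 (attained at k = 0)
  C[1][1] = min over k of (A[1][0] + B[0][1] = 0 + -2 = -2, A[1][1] + B[1][1] = 5 + 8 = 13) = -2 (attained at k = 0)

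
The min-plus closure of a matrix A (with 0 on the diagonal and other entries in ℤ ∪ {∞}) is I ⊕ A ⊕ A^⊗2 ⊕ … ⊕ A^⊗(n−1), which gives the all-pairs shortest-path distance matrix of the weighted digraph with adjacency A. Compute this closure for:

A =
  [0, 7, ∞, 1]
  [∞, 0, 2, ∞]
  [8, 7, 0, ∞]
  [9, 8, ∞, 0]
Closure =
  [0, 7, 9, 1]
  [10, 0, 2, 11]
  [8, 7, 0, 9]
  [9, 8, 10, 0]

This is the Floyd-Warshall all-pairs shortest-path computation. For each intermediate vertex k = 0, 1, …, 3, update dist[i][j] ← min(dist[i][j], dist[i][k] + dist[k][j]). The final matrix gives, for each (i, j), the minimum total weight of any directed path from i to j (possibly empty when i = j).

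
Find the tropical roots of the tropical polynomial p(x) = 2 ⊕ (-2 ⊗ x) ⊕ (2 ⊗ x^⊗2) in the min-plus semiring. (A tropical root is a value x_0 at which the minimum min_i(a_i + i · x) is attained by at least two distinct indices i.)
Roots: {-4, 4}

Each tropical root is a break point of the lower envelope of the lines y = a_i + i · x (there are 3 lines, with slopes 0, 1, ..., 2). Only the lines that attain the minimum somewhere contribute to roots; other lines are dominated. Here the surviving (envelope) indices are i = 2, i = 1, i = 0.
Intersections between consecutive envelope lines give the roots: for adjacent envelope indices i < j the intersection is x = (a_i − a_j) / (j − i). Reading off the sorted break points: {-4, 4}.
Verification: at each break x_0, at least two indices attain the minimum of min_i(a_i + i · x_0).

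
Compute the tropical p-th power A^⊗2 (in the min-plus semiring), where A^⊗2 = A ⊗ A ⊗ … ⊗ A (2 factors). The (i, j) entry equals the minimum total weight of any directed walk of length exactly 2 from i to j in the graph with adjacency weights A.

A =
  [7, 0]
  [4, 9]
A^⊗2 =
  [4, 7]
  [11, 4]

Each entry (A^⊗2)_ij equals the minimum over all length-2 walks i = v_0 → v_1 → … → v_2 = j of Σ_t A[v_t][v_{t+1}]. For example, for (i, j) = (0, 1) we minimise over 2 possible intermediate vertex sequences; the minimum is 7, attained along the walk 0 → 0 → 1.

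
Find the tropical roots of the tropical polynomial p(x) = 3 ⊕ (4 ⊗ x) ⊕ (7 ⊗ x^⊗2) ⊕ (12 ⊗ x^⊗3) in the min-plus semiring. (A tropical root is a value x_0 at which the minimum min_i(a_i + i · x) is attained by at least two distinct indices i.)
Roots: {-5, -3, -1}

Each tropical root is a break point of the lower envelope of the lines y = a_i + i · x (there are 4 lines, with slopes 0, 1, ..., 3). Only the lines that attain the minimum somewhere contribute to roots; other lines are dominated. Here the surviving (envelope) indices are i = 3, i = 2, i = 1, i = 0.
Intersections between consecutive envelope lines give the roots: for adjacent envelope indices i < j the intersection is x = (a_i − a_j) / (j − i). Reading off the sorted break points: {-5, -3, -1}.
Verification: at each break x_0, at least two indices attain the minimum of min_i(a_i + i · x_0).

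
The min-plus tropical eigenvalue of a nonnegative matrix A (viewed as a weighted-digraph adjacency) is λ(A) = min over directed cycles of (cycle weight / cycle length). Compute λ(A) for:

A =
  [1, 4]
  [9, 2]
λ(A) = 1

Enumerate directed cycles and compute their means (weight / length). Sample:
  cycle 0 → 0: weight = 1, length = 1, mean = 1/1 ≈ 1.000
  cycle 1 → 1: weight = 2, length = 1, mean = 2/1 ≈ 2.000
  cycle 0 → 1 → 0: weight = 13, length = 2, mean = 13/2 ≈ 6.500
  cycle 1 → 0 → 1: weight = 13, length = 2, mean = 13/2 ≈ 6.500
Minimum mean = 1.000, attained e.g. along the cycle 0 → 0 with weight 1 and length 1. So λ(A) = 1/1 = 1.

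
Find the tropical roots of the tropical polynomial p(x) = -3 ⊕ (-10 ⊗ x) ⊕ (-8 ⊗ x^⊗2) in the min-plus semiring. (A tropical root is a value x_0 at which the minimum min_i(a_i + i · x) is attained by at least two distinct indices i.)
Roots: {-2, 7}

Each tropical root is a break point of the lower envelope of the lines y = a_i + i · x (there are 3 lines, with slopes 0, 1, ..., 2). Only the lines that attain the minimum somewhere contribute to roots; other lines are dominated. Here the surviving (envelope) indices are i = 2, i = 1, i = 0.
Intersections between consecutive envelope lines give the roots: for adjacent envelope indices i < j the intersection is x = (a_i − a_j) / (j − i). Reading off the sorted break points: {-2, 7}.
Verification: at each break x_0, at least two indices attain the minimum of min_i(a_i + i · x_0).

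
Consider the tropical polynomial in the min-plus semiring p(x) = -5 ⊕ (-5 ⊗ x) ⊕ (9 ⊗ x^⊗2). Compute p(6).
p(6) = -5

A tropical monomial a ⊗ x^⊗i evaluates to a + i · x. Evaluating each term at x = 6:
  Term 0 contributes -5 + 0 · 6 = -5
  Term 1 contributes -5 + 1 · 6 = 1
  Term 2 contributes 9 + 2 · 6 = 21
p(6) = ⊕ of these = min[-5, 1, 21] = -5.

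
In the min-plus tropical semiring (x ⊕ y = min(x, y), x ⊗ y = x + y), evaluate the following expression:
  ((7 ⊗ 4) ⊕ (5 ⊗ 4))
((7 ⊗ 4) ⊕ (5 ⊗ 4)) = 9

Expand innermost to outermost. Recall ⊕ takes the minimum of its arguments and ⊗ takes their sum. Working out the expression ((7 ⊗ 4) ⊕ (5 ⊗ 4)) gives 9.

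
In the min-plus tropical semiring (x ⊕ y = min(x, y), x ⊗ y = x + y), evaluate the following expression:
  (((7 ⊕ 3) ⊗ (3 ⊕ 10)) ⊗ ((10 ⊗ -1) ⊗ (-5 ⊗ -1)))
(((7 ⊕ 3) ⊗ (3 ⊕ 10)) ⊗ ((10 ⊗ -1) ⊗ (-5 ⊗ -1))) = 9

Expand innermost to outermost. Recall ⊕ takes the minimum of its arguments and ⊗ takes their sum. Working out the expression (((7 ⊕ 3) ⊗ (3 ⊕ 10)) ⊗ ((10 ⊗ -1) ⊗ (-5 ⊗ -1))) gives 9.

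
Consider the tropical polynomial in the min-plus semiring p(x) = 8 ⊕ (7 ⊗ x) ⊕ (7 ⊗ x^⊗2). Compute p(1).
p(1) = 8

A tropical monomial a ⊗ x^⊗i evaluates to a + i · x. Evaluating each term at x = 1:
  Term 0 contributes 8 + 0 · 1 = 8
  Term 1 contributes 7 + 1 · 1 = 8
  Term 2 contributes 7 + 2 · 1 = 9
p(1) = ⊕ of these = min[8, 8, 9] = 8.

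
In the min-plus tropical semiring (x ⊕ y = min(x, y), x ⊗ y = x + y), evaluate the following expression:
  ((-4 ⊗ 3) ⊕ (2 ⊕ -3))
((-4 ⊗ 3) ⊕ (2 ⊕ -3)) = -3

Expand innermost to outermost. Recall ⊕ takes the minimum of its arguments and ⊗ takes their sum. Working out the expression ((-4 ⊗ 3) ⊕ (2 ⊕ -3)) gives -3.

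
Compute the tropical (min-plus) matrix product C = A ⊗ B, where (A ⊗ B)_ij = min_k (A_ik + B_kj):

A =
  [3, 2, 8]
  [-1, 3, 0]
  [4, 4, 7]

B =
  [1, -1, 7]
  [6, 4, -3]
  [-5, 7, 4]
A ⊗ B =
  [3, 2, -1]
  [-5, -2, 0]
  [2, 3, 1]

Apply the min-plus product entry-by-entry:
  C[0][0] = min over k of (A[0][0] + B[0][0] = 3 + 1 = 4, A[0][1] + B[1][0] = 2 + 6 = 8, A[0][2] + B[2][0] = 8 + -5 = 3) = 3 (attained at k = 2)
  C[0][1] = min over k of (A[0][0] + B[0][1] = 3 + -1 = 2, A[0][1] + B[1][1] = 2 + 4 = 6, A[0][2] + B[2][1] = 8 + 7 = 15) = 2 (attained at k = 0)
  C[0][2] = min over k of (A[0][0] + B[0][2] = 3 + 7 = 10, A[0][1] + B[1][2] = 2 + -3 = -1, A[0][2] + B[2][2] = 8 + 4 = 12) = -1 (attained at k = 1)
  C[1][0] = min over k of (A[1][0] + B[0][0] = -1 + 1 = 0, A[1][1] + B[1][0] = 3 + 6 = 9, A[1][2] + B[2][0] = 0 + -5 = -5) = -5 (attained at k = 2)
  C[1][1] = min over k of (A[1][0] + B[0][1] = -1 + -1 = -2, A[1][1] + B[1][1] = 3 + 4 = 7, A[1][2] + B[2][1] = 0 + 7 = 7) = -2 (attained at k = 0)
  C[1][2] = min over k of (A[1][0] + B[0][2] = -1 + 7 = 6, A[1][1] + B[1][2] = 3 + -3 = 0, A[1][2] + B[2][2] = 0 + 4 = 4) = 0 (attained at k = 1)
  C[2][0] = min over k of (A[2][0] + B[0][0] = 4 + 1 = 5, A[2][1] + B[1][0] = 4 + 6 = 10, A[2][2] + B[2][0] = 7 + -5 = 2) = 2 (attained at k = 2)
  C[2][1] = min over k of (A[2][0] + B[0][1] = 4 + -1 = 3, A[2][1] + B[1][1] = 4 + 4 = 8, A[2][2] + B[2][1] = 7 + 7 = 14) = 3 (attained at k = 0)
  C[2][2] = min over k of (A[2][0] + B[0][2] = 4 + 7 = 11, A[2][1] + B[1][2] = 4 + -3 = 1, A[2][2] + B[2][2] = 7 + 4 = 11) = 1 (attained at k = 1)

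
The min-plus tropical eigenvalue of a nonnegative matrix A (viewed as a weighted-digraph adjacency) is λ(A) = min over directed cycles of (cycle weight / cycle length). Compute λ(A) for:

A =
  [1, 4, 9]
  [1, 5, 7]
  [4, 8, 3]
λ(A) = 1

Enumerate directed cycles and compute their means (weight / length). Sample:
  cycle 0 → 0: weight = 1, length = 1, mean = 1/1 ≈ 1.000
  cycle 1 → 1: weight = 5, length = 1, mean = 5/1 ≈ 5.000
  cycle 2 → 2: weight = 3, length = 1, mean = 3/1 ≈ 3.000
  cycle 0 → 1 → 0: weight = 5, length = 2, mean = 5/2 ≈ 2.500
  cycle 0 → 2 → 0: weight = 13, length = 2, mean = 13/2 ≈ 6.500
  cycle 1 → 0 → 1: weight = 5, length = 2, mean = 5/2 ≈ 2.500
Minimum mean = 1.000, attained e.g. along the cycle 0 → 0 with weight 1 and length 1. So λ(A) = 1/1 = 1.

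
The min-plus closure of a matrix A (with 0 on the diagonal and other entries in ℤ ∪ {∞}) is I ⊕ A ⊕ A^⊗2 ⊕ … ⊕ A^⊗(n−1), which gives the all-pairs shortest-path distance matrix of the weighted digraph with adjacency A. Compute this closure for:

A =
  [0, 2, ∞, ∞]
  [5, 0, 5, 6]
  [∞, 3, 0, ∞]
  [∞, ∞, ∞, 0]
Closure =
  [0, 2, 7, 8]
  [5, 0, 5, 6]
  [8, 3, 0, 9]
  [∞, ∞, ∞, 0]

This is the Floyd-Warshall all-pairs shortest-path computation. For each intermediate vertex k = 0, 1, …, 3, update dist[i][j] ← min(dist[i][j], dist[i][k] + dist[k][j]). The final matrix gives, for each (i, j), the minimum total weight of any directed path from i to j (possibly empty when i = j).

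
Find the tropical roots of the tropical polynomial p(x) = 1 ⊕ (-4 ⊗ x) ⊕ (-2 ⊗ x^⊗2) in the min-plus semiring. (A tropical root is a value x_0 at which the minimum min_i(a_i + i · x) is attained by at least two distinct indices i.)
Roots: {-2, 5}

Each tropical root is a break point of the lower envelope of the lines y = a_i + i · x (there are 3 lines, with slopes 0, 1, ..., 2). Only the lines that attain the minimum somewhere contribute to roots; other lines are dominated. Here the surviving (envelope) indices are i = 2, i = 1, i = 0.
Intersections between consecutive envelope lines give the roots: for adjacent envelope indices i < j the intersection is x = (a_i − a_j) / (j − i). Reading off the sorted break points: {-2, 5}.
Verification: at each break x_0, at least two indices attain the minimum of min_i(a_i + i · x_0).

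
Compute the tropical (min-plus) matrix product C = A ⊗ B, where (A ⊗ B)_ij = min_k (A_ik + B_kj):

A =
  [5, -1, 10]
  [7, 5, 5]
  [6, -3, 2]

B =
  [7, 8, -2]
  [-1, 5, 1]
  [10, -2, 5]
A ⊗ B =
  [-2, 4, 0]
  [4, 3, 5]
  [-4, 0, -2]

Apply the min-plus product entry-by-entry:
  C[0][0] = min over k of (A[0][0] + B[0][0] = 5 + 7 = 12, A[0][1] + B[1][0] = -1 + -1 = -2, A[0][2] + B[2][0] = 10 + 10 = 20) = -2 (attained at k = 1)
  C[0][1] = min over k of (A[0][0] + B[0][1] = 5 + 8 = 13, A[0][1] + B[1][1] = -1 + 5 = 4, A[0][2] + B[2][1] = 10 + -2 = 8) = 4 (attained at k = 1)
  C[0][2] = min over k of (A[0][0] + B[0][2] = 5 + -2 = 3, A[0][1] + B[1][2] = -1 + 1 = 0, A[0][2] + B[2][2] = 10 + 5 = 15) = 0 (attained at k = 1)
  C[1][0] = min over k of (A[1][0] + B[0][0] = 7 + 7 = 14, A[1][1] + B[1][0] = 5 + -1 = 4, A[1][2] + B[2][0] = 5 + 10 = 15) = 4 (attained at k = 1)
  C[1][1] = min over k of (A[1][0] + B[0][1] = 7 + 8 = 15, A[1][1] + B[1][1] = 5 + 5 = 10, A[1][2] + B[2][1] = 5 + -2 = 3) = 3 (attained at k = 2)
  C[1][2] = min over k of (A[1][0] + B[0][2] = 7 + -2 = 5, A[1][1] + B[1][2] = 5 + 1 = 6, A[1][2] + B[2][2] = 5 + 5 = 10) = 5 (attained at k = 0)
  C[2][0] = min over k of (A[2][0] + B[0][0] = 6 + 7 = 13, A[2][1] + B[1][0] = -3 + -1 = -4, A[2][2] + B[2][0] = 2 + 10 = 12) = -4 (attained at k = 1)
  C[2][1] = min over k of (A[2][0] + B[0][1] = 6 + 8 = 14, A[2][1] + B[1][1] = -3 + 5 = 2, A[2][2] + B[2][1] = 2 + -2 = 0) = 0 (attained at k = 2)
  C[2][2] = min over k of (A[2][0] + B[0][2] = 6 + -2 = 4, A[2][1] + B[1][2] = -3 + 1 = -2, A[2][2] + B[2][2] = 2 + 5 = 7) = -2 (attained at k = 1)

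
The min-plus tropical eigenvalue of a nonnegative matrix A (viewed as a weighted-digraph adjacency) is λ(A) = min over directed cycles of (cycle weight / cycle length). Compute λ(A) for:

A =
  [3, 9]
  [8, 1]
λ(A) = 1

Enumerate directed cycles and compute their means (weight / length). Sample:
  cycle 0 → 0: weight = 3, length = 1, mean = 3/1 ≈ 3.000
  cycle 1 → 1: weight = 1, length = 1, mean = 1/1 ≈ 1.000
  cycle 0 → 1 → 0: weight = 17, length = 2, mean = 17/2 ≈ 8.500
  cycle 1 → 0 → 1: weight = 17, length = 2, mean = 17/2 ≈ 8.500
Minimum mean = 1.000, attained e.g. along the cycle 1 → 1 with weight 1 and length 1. So λ(A) = 1/1 = 1.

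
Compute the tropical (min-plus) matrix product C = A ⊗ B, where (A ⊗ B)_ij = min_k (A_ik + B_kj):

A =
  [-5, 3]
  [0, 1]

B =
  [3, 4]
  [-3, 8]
A ⊗ B =
  [-2, -1]
  [-2, 4]

Apply the min-plus product entry-by-entry:
  C[0][0] = min over k of (A[0][0] + B[0][0] = -5 + 3 = -2, A[0][1] + B[1][0] = 3 + -3 = 0) = -2 (attained at k = 0)
  C[0][1] = min over k of (A[0][0] + B[0][1] = -5 + 4 = -1, A[0][1] + B[1][1] = 3 + 8 = 11) = -1 (attained at k = 0)
  C[1][0] = min over k of (A[1][0] + B[0][0] = 0 + 3 = 3, A[1][1] + B[1][0] = 1 + -3 = -2) = -2 (attained at k = 1)
  C[1][1] = min over k of (A[1][0] + B[0][1] = 0 + 4 = 4, A[1][1] + B[1][1] = 1 + 8 = 9) = 4 (attained at k = 0)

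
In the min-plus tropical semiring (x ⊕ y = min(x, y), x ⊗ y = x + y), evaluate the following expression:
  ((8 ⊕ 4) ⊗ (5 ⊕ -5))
((8 ⊕ 4) ⊗ (5 ⊕ -5)) = -1

Expand innermost to outermost. Recall ⊕ takes the minimum of its arguments and ⊗ takes their sum. Working out the expression ((8 ⊕ 4) ⊗ (5 ⊕ -5)) gives -1.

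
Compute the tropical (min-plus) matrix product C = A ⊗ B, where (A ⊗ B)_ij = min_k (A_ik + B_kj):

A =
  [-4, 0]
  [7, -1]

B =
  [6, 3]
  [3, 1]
A ⊗ B =
  [2, -1]
  [2, 0]

Apply the min-plus product entry-by-entry:
  C[0][0] = min over k of (A[0][0] + B[0][0] = -4 + 6 = 2, A[0][1] + B[1][0] = 0 + 3 = 3) = 2 (attained at k = 0)
  C[0][1] = min over k of (A[0][0] + B[0][1] = -4 + 3 = -1, A[0][1] + B[1][1] = 0 + 1 = 1) = -1 (attained at k = 0)
  C[1][0] = min over k of (A[1][0] + B[0][0] = 7 + 6 = 13, A[1][1] + B[1][0] = -1 + 3 = 2) = 2 (attained at k = 1)
  C[1][1] = min over k of (A[1][0] + B[0][1] = 7 + 3 = 10, A[1][1] + B[1][1] = -1 + 1 = 0) = 0 (attained at k = 1)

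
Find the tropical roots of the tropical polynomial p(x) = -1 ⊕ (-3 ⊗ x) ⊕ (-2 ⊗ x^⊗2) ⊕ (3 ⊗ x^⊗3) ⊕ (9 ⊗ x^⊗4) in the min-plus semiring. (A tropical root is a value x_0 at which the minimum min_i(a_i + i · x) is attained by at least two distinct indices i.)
Roots: {-6, -5, -1, 2}

Each tropical root is a break point of the lower envelope of the lines y = a_i + i · x (there are 5 lines, with slopes 0, 1, ..., 4). Only the lines that attain the minimum somewhere contribute to roots; other lines are dominated. Here the surviving (envelope) indices are i = 4, i = 3, i = 2, i = 1, i = 0.
Intersections between consecutive envelope lines give the roots: for adjacent envelope indices i < j the intersection is x = (a_i − a_j) / (j − i). Reading off the sorted break points: {-6, -5, -1, 2}.
Verification: at each break x_0, at least two indices attain the minimum of min_i(a_i + i · x_0).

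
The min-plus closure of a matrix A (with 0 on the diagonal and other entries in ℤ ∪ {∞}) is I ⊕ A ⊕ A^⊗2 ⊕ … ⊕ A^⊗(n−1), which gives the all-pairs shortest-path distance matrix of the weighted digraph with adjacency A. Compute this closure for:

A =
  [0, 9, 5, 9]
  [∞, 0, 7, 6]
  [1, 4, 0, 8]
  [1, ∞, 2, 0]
Closure =
  [0, 9, 5, 9]
  [7, 0, 7, 6]
  [1, 4, 0, 8]
  [1, 6, 2, 0]

This is the Floyd-Warshall all-pairs shortest-path computation. For each intermediate vertex k = 0, 1, …, 3, update dist[i][j] ← min(dist[i][j], dist[i][k] + dist[k][j]). The final matrix gives, for each (i, j), the minimum total weight of any directed path from i to j (possibly empty when i = j).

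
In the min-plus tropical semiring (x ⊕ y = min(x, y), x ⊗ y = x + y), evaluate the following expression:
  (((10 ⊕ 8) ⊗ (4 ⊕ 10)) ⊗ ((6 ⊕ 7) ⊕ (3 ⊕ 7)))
(((10 ⊕ 8) ⊗ (4 ⊕ 10)) ⊗ ((6 ⊕ 7) ⊕ (3 ⊕ 7))) = 15

Expand innermost to outermost. Recall ⊕ takes the minimum of its arguments and ⊗ takes their sum. Working out the expression (((10 ⊕ 8) ⊗ (4 ⊕ 10)) ⊗ ((6 ⊕ 7) ⊕ (3 ⊕ 7))) gives 15.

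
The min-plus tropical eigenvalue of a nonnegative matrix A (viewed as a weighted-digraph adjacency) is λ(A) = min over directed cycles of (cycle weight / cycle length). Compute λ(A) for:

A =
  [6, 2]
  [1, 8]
λ(A) = 3/2

Enumerate directed cycles and compute their means (weight / length). Sample:
  cycle 0 → 0: weight = 6, length = 1, mean = 6/1 ≈ 6.000
  cycle 1 → 1: weight = 8, length = 1, mean = 8/1 ≈ 8.000
  cycle 0 → 1 → 0: weight = 3, length = 2, mean = 3/2 ≈ 1.500
  cycle 1 → 0 → 1: weight = 3, length = 2, mean = 3/2 ≈ 1.500
Minimum mean = 1.500, attained e.g. along the cycle 0 → 1 → 0 with weight 3 and length 2. So λ(A) = 3/2 = 3/2.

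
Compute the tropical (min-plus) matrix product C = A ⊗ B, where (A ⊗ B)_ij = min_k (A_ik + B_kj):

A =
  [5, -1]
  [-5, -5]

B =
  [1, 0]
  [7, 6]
A ⊗ B =
  [6, 5]
  [-4, -5]

Apply the min-plus product entry-by-entry:
  C[0][0] = min over k of (A[0][0] + B[0][0] = 5 + 1 = 6, A[0][1] + B[1][0] = -1 + 7 = 6) = 6 (attained at k = 0)
  C[0][1] = min over k of (A[0][0] + B[0][1] = 5 + 0 = 5, A[0][1] + B[1][1] = -1 + 6 = 5) = 5 (attained at k = 0)
  C[1][0] = min over k of (A[1][0] + B[0][0] = -5 + 1 = -4, A[1][1] + B[1][0] = -5 + 7 = 2) = -4 (attained at k = 0)
  C[1][1] = min over k of (A[1][0] + B[0][1] = -5 + 0 = -5, A[1][1] + B[1][1] = -5 + 6 = 1) = -5 (attained at k = 0)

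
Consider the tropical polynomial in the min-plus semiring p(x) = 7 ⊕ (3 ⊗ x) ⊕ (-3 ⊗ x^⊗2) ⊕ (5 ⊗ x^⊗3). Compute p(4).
p(4) = 5

A tropical monomial a ⊗ x^⊗i evaluates to a + i · x. Evaluating each term at x = 4:
  Term 0 contributes 7 + 0 · 4 = 7
  Term 1 contributes 3 + 1 · 4 = 7
  Term 2 contributes -3 + 2 · 4 = 5
  Term 3 contributes 5 + 3 · 4 = 17
p(4) = ⊕ of these = min[7, 7, 5, 17] = 5.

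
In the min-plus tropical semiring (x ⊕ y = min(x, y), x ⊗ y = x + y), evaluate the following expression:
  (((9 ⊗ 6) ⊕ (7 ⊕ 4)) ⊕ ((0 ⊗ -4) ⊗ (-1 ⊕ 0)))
(((9 ⊗ 6) ⊕ (7 ⊕ 4)) ⊕ ((0 ⊗ -4) ⊗ (-1 ⊕ 0))) = -5

Expand innermost to outermost. Recall ⊕ takes the minimum of its arguments and ⊗ takes their sum. Working out the expression (((9 ⊗ 6) ⊕ (7 ⊕ 4)) ⊕ ((0 ⊗ -4) ⊗ (-1 ⊕ 0))) gives -5.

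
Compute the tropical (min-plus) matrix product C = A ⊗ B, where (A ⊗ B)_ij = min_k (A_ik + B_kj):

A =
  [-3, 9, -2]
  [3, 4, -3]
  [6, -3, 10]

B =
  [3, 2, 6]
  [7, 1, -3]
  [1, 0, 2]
A ⊗ B =
  [-1, -2, 0]
  [-2, -3, -1]
  [4, -2, -6]

Apply the min-plus product entry-by-entry:
  C[0][0] = min over k of (A[0][0] + B[0][0] = -3 + 3 = 0, A[0][1] + B[1][0] = 9 + 7 = 16, A[0][2] + B[2][0] = -2 + 1 = -1) = -1 (attained at k = 2)
  C[0][1] = min over k of (A[0][0] + B[0][1] = -3 + 2 = -1, A[0][1] + B[1][1] = 9 + 1 = 10, A[0][2] + B[2][1] = -2 + 0 = -2) = -2 (attained at k = 2)
  C[0][2] = min over k of (A[0][0] + B[0][2] = -3 + 6 = 3, A[0][1] + B[1][2] = 9 + -3 = 6, A[0][2] + B[2][2] = -2 + 2 = 0) = 0 (attained at k = 2)
  C[1][0] = min over k of (A[1][0] + B[0][0] = 3 + 3 = 6, A[1][1] + B[1][0] = 4 + 7 = 11, A[1][2] + B[2][0] = -3 + 1 = -2) = -2 (attained at k = 2)
  C[1][1] = min over k of (A[1][0] + B[0][1] = 3 + 2 = 5, A[1][1] + B[1][1] = 4 + 1 = 5, A[1][2] + B[2][1] = -3 + 0 = -3) = -3 (attained at k = 2)
  C[1][2] = min over k of (A[1][0] + B[0][2] = 3 + 6 = 9, A[1][1] + B[1][2] = 4 + -3 = 1, A[1][2] + B[2][2] = -3 + 2 = -1) = -1 (attained at k = 2)
  C[2][0] = min over k of (A[2][0] + B[0][0] = 6 + 3 = 9, A[2][1] + B[1][0] = -3 + 7 = 4, A[2][2] + B[2][0] = 10 + 1 = 11) = 4 (attained at k = 1)
  C[2][1] = min over k of (A[2][0] + B[0][1] = 6 + 2 = 8, A[2][1] + B[1][1] = -3 + 1 = -2, A[2][2] + B[2][1] = 10 + 0 = 10) = -2 (attained at k = 1)
  C[2][2] = min over k of (A[2][0] + B[0][2] = 6 + 6 = 12, A[2][1] + B[1][2] = -3 + -3 = -6, A[2][2] + B[2][2] = 10 + 2 = 12) = -6 (attained at k = 1)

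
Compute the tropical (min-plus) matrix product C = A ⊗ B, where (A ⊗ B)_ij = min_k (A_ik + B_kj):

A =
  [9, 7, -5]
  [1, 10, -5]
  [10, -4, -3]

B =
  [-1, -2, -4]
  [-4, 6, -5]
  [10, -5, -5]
A ⊗ B =
  [3, -10, -10]
  [0, -10, -10]
  [-8, -8, -9]

Apply the min-plus product entry-by-entry:
  C[0][0] = min over k of (A[0][0] + B[0][0] = 9 + -1 = 8, A[0][1] + B[1][0] = 7 + -4 = 3, A[0][2] + B[2][0] = -5 + 10 = 5) = 3 (attained at k = 1)
  C[0][1] = min over k of (A[0][0] + B[0][1] = 9 + -2 = 7, A[0][1] + B[1][1] = 7 + 6 = 13, A[0][2] + B[2][1] = -5 + -5 = -10) = -10 (attained at k = 2)
  C[0][2] = min over k of (A[0][0] + B[0][2] = 9 + -4 = 5, A[0][1] + B[1][2] = 7 + -5 = 2, A[0][2] + B[2][2] = -5 + -5 = -10) = -10 (attained at k = 2)
  C[1][0] = min over k of (A[1][0] + B[0][0] = 1 + -1 = 0, A[1][1] + B[1][0] = 10 + -4 = 6, A[1][2] + B[2][0] = -5 + 10 = 5) = 0 (attained at k = 0)
  C[1][1] = min over k of (A[1][0] + B[0][1] = 1 + -2 = -1, A[1][1] + B[1][1] = 10 + 6 = 16, A[1][2] + B[2][1] = -5 + -5 = -10) = -10 (attained at k = 2)
  C[1][2] = min over k of (A[1][0] + B[0][2] = 1 + -4 = -3, A[1][1] + B[1][2] = 10 + -5 = 5, A[1][2] + B[2][2] = -5 + -5 = -10) = -10 (attained at k = 2)
  C[2][0] = min over k of (A[2][0] + B[0][0] = 10 + -1 = 9, A[2][1] + B[1][0] = -4 + -4 = -8, A[2][2] + B[2][0] = -3 + 10 = 7) = -8 (attained at k = 1)
  C[2][1] = min over k of (A[2][0] + B[0][1] = 10 + -2 = 8, A[2][1] + B[1][1] = -4 + 6 = 2, A[2][2] + B[2][1] = -3 + -5 = -8) = -8 (attained at k = 2)
  C[2][2] = min over k of (A[2][0] + B[0][2] = 10 + -4 = 6, A[2][1] + B[1][2] = -4 + -5 = -9, A[2][2] + B[2][2] = -3 + -5 = -8) = -9 (attained at k = 1)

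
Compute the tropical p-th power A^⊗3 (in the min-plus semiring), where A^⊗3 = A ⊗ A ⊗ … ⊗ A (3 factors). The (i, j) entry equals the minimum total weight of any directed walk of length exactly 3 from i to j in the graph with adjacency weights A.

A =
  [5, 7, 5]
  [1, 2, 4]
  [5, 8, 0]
A^⊗3 =
  [10, 11, 5]
  [5, 6, 4]
  [5, 8, 0]

Each entry (A^⊗3)_ij equals the minimum over all length-3 walks i = v_0 → v_1 → … → v_3 = j of Σ_t A[v_t][v_{t+1}]. For example, for (i, j) = (0, 2) we minimise over 9 possible intermediate vertex sequences; the minimum is 5, attained along the walk 0 → 2 → 2 → 2.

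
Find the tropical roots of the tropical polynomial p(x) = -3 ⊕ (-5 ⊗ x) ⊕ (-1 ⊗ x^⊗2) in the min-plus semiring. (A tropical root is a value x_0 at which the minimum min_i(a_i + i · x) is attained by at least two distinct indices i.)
Roots: {-4, 2}

Each tropical root is a break point of the lower envelope of the lines y = a_i + i · x (there are 3 lines, with slopes 0, 1, ..., 2). Only the lines that attain the minimum somewhere contribute to roots; other lines are dominated. Here the surviving (envelope) indices are i = 2, i = 1, i = 0.
Intersections between consecutive envelope lines give the roots: for adjacent envelope indices i < j the intersection is x = (a_i − a_j) / (j − i). Reading off the sorted break points: {-4, 2}.
Verification: at each break x_0, at least two indices attain the minimum of min_i(a_i + i · x_0).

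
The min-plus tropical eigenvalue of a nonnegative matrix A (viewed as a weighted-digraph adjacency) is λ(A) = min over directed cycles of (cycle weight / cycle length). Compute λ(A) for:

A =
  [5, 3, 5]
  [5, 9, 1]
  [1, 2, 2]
λ(A) = 3/2

Enumerate directed cycles and compute their means (weight / length). Sample:
  cycle 0 → 0: weight = 5, length = 1, mean = 5/1 ≈ 5.000
  cycle 1 → 1: weight = 9, length = 1, mean = 9/1 ≈ 9.000
  cycle 2 → 2: weight = 2, length = 1, mean = 2/1 ≈ 2.000
  cycle 0 → 1 → 0: weight = 8, length = 2, mean = 8/2 ≈ 4.000
  cycle 0 → 2 → 0: weight = 6, length = 2, mean = 6/2 ≈ 3.000
  cycle 1 → 0 → 1: weight = 8, length = 2, mean = 8/2 ≈ 4.000
Minimum mean = 1.500, attained e.g. along the cycle 1 → 2 → 1 with weight 3 and length 2. So λ(A) = 3/2 = 3/2.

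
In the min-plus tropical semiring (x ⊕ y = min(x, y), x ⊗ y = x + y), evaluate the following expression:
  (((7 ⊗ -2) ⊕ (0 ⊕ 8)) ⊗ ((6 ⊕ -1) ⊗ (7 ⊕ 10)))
(((7 ⊗ -2) ⊕ (0 ⊕ 8)) ⊗ ((6 ⊕ -1) ⊗ (7 ⊕ 10))) = 6

Expand innermost to outermost. Recall ⊕ takes the minimum of its arguments and ⊗ takes their sum. Working out the expression (((7 ⊗ -2) ⊕ (0 ⊕ 8)) ⊗ ((6 ⊕ -1) ⊗ (7 ⊕ 10))) gives 6.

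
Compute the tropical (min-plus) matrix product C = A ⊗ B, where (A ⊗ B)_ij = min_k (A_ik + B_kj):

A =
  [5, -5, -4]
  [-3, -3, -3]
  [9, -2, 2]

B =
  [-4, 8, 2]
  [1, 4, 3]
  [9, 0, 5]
A ⊗ B =
  [-4, -4, -2]
  [-7, -3, -1]
  [-1, 2, 1]

Apply the min-plus product entry-by-entry:
  C[0][0] = min over k of (A[0][0] + B[0][0] = 5 + -4 = 1, A[0][1] + B[1][0] = -5 + 1 = -4, A[0][2] + B[2][0] = -4 + 9 = 5) = -4 (attained at k = 1)
  C[0][1] = min over k of (A[0][0] + B[0][1] = 5 + 8 = 13, A[0][1] + B[1][1] = -5 + 4 = -1, A[0][2] + B[2][1] = -4 + 0 = -4) = -4 (attained at k = 2)
  C[0][2] = min over k of (A[0][0] + B[0][2] = 5 + 2 = 7, A[0][1] + B[1][2] = -5 + 3 = -2, A[0][2] + B[2][2] = -4 + 5 = 1) = -2 (attained at k = 1)
  C[1][0] = min over k of (A[1][0] + B[0][0] = -3 + -4 = -7, A[1][1] + B[1][0] = -3 + 1 = -2, A[1][2] + B[2][0] = -3 + 9 = 6) = -7 (attained at k = 0)
  C[1][1] = min over k of (A[1][0] + B[0][1] = -3 + 8 = 5, A[1][1] + B[1][1] = -3 + 4 = 1, A[1][2] + B[2][1] = -3 + 0 = -3) = -3 (attained at k = 2)
  C[1][2] = min over k of (A[1][0] + B[0][2] = -3 + 2 = -1, A[1][1] + B[1][2] = -3 + 3 = 0, A[1][2] + B[2][2] = -3 + 5 = 2) = -1 (attained at k = 0)
  C[2][0] = min over k of (A[2][0] + B[0][0] = 9 + -4 = 5, A[2][1] + B[1][0] = -2 + 1 = -1, A[2][2] + B[2][0] = 2 + 9 = 11) = -1 (attained at k = 1)
  C[2][1] = min over k of (A[2][0] + B[0][1] = 9 + 8 = 17, A[2][1] + B[1][1] = -2 + 4 = 2, A[2][2] + B[2][1] = 2 + 0 = 2) = 2 (attained at k = 1)
  C[2][2] = min over k of (A[2][0] + B[0][2] = 9 + 2 = 11, A[2][1] + B[1][2] = -2 + 3 = 1, A[2][2] + B[2][2] = 2 + 5 = 7) = 1 (attained at k = 1)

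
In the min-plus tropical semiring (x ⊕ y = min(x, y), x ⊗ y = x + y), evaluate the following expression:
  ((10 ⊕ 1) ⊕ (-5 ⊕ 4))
((10 ⊕ 1) ⊕ (-5 ⊕ 4)) = -5

Expand innermost to outermost. Recall ⊕ takes the minimum of its arguments and ⊗ takes their sum. Working out the expression ((10 ⊕ 1) ⊕ (-5 ⊕ 4)) gives -5.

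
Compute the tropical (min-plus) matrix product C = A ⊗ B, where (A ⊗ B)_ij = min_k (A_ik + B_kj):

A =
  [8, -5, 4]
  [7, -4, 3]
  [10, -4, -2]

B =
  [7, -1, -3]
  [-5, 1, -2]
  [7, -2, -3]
A ⊗ B =
  [-10, -4, -7]
  [-9, -3, -6]
  [-9, -4, -6]

Apply the min-plus product entry-by-entry:
  C[0][0] = min over k of (A[0][0] + B[0][0] = 8 + 7 = 15, A[0][1] + B[1][0] = -5 + -5 = -10, A[0][2] + B[2][0] = 4 + 7 = 11) = -10 (attained at k = 1)
  C[0][1] = min over k of (A[0][0] + B[0][1] = 8 + -1 = 7, A[0][1] + B[1][1] = -5 + 1 = -4, A[0][2] + B[2][1] = 4 + -2 = 2) = -4 (attained at k = 1)
  C[0][2] = min over k of (A[0][0] + B[0][2] = 8 + -3 = 5, A[0][1] + B[1][2] = -5 + -2 = -7, A[0][2] + B[2][2] = 4 + -3 = 1) = -7 (attained at k = 1)
  C[1][0] = min over k of (A[1][0] + B[0][0] = 7 + 7 = 14, A[1][1] + B[1][0] = -4 + -5 = -9, A[1][2] + B[2][0] = 3 + 7 = 10) = -9 (attained at k = 1)
  C[1][1] = min over k of (A[1][0] + B[0][1] = 7 + -1 = 6, A[1][1] + B[1][1] = -4 + 1 = -3, A[1][2] + B[2][1] = 3 + -2 = 1) = -3 (attained at k = 1)
  C[1][2] = min over k of (A[1][0] + B[0][2] = 7 + -3 = 4, A[1][1] + B[1][2] = -4 + -2 = -6, A[1][2] + B[2][2] = 3 + -3 = 0) = -6 (attained at k = 1)
  C[2][0] = min over k of (A[2][0] + B[0][0] = 10 + 7 = 17, A[2][1] + B[1][0] = -4 + -5 = -9, A[2][2] + B[2][0] = -2 + 7 = 5) = -9 (attained at k = 1)
  C[2][1] = min over k of (A[2][0] + B[0][1] = 10 + -1 = 9, A[2][1] + B[1][1] = -4 + 1 = -3, A[2][2] + B[2][1] = -2 + -2 = -4) = -4 (attained at k = 2)
  C[2][2] = min over k of (A[2][0] + B[0][2] = 10 + -3 = 7, A[2][1] + B[1][2] = -4 + -2 = -6, A[2][2] + B[2][2] = -2 + -3 = -5) = -6 (attained at k = 1)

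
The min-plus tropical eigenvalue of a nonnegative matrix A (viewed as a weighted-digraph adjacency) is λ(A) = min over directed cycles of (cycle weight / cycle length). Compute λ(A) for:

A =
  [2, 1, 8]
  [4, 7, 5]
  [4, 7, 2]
λ(A) = 2

Enumerate directed cycles and compute their means (weight / length). Sample:
  cycle 0 → 0: weight = 2, length = 1, mean = 2/1 ≈ 2.000
  cycle 1 → 1: weight = 7, length = 1, mean = 7/1 ≈ 7.000
  cycle 2 → 2: weight = 2, length = 1, mean = 2/1 ≈ 2.000
  cycle 0 → 1 → 0: weight = 5, length = 2, mean = 5/2 ≈ 2.500
  cycle 0 → 2 → 0: weight = 12, length = 2, mean = 12/2 ≈ 6.000
  cycle 1 → 0 → 1: weight = 5, length = 2, mean = 5/2 ≈ 2.500
Minimum mean = 2.000, attained e.g. along the cycle 0 → 0 with weight 2 and length 1. So λ(A) = 2/1 = 2.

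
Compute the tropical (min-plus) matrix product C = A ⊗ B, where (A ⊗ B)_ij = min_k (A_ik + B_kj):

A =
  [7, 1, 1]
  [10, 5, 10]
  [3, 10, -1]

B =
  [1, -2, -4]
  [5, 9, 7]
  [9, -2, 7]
A ⊗ B =
  [6, -1, 3]
  [10, 8, 6]
  [4, -3, -1]

Apply the min-plus product entry-by-entry:
  C[0][0] = min over k of (A[0][0] + B[0][0] = 7 + 1 = 8, A[0][1] + B[1][0] = 1 + 5 = 6, A[0][2] + B[2][0] = 1 + 9 = 10) = 6 (attained at k = 1)
  C[0][1] = min over k of (A[0][0] + B[0][1] = 7 + -2 = 5, A[0][1] + B[1][1] = 1 + 9 = 10, A[0][2] + B[2][1] = 1 + -2 = -1) = -1 (attained at k = 2)
  C[0][2] = min over k of (A[0][0] + B[0][2] = 7 + -4 = 3, A[0][1] + B[1][2] = 1 + 7 = 8, A[0][2] + B[2][2] = 1 + 7 = 8) = 3 (attained at k = 0)
  C[1][0] = min over k of (A[1][0] + B[0][0] = 10 + 1 = 11, A[1][1] + B[1][0] = 5 + 5 = 10, A[1][2] + B[2][0] = 10 + 9 = 19) = 10 (attained at k = 1)
  C[1][1] = min over k of (A[1][0] + B[0][1] = 10 + -2 = 8, A[1][1] + B[1][1] = 5 + 9 = 14, A[1][2] + B[2][1] = 10 + -2 = 8) = 8 (attained at k = 0)
  C[1][2] = min over k of (A[1][0] + B[0][2] = 10 + -4 = 6, A[1][1] + B[1][2] = 5 + 7 = 12, A[1][2] + B[2][2] = 10 + 7 = 17) = 6 (attained at k = 0)
  C[2][0] = min over k of (A[2][0] + B[0][0] = 3 + 1 = 4, A[2][1] + B[1][0] = 10 + 5 = 15, A[2][2] + B[2][0] = -1 + 9 = 8) = 4 (attained at k = 0)
  C[2][1] = min over k of (A[2][0] + B[0][1] = 3 + -2 = 1, A[2][1] + B[1][1] = 10 + 9 = 19, A[2][2] + B[2][1] = -1 + -2 = -3) = -3 (attained at k = 2)
  C[2][2] = min over k of (A[2][0] + B[0][2] = 3 + -4 = -1, A[2][1] + B[1][2] = 10 + 7 = 17, A[2][2] + B[2][2] = -1 + 7 = 6) = -1 (attained at k = 0)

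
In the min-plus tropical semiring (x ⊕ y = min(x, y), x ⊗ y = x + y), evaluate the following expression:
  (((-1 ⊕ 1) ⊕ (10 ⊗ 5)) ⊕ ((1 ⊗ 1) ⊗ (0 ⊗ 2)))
(((-1 ⊕ 1) ⊕ (10 ⊗ 5)) ⊕ ((1 ⊗ 1) ⊗ (0 ⊗ 2))) = -1

Expand innermost to outermost. Recall ⊕ takes the minimum of its arguments and ⊗ takes their sum. Working out the expression (((-1 ⊕ 1) ⊕ (10 ⊗ 5)) ⊕ ((1 ⊗ 1) ⊗ (0 ⊗ 2))) gives -1.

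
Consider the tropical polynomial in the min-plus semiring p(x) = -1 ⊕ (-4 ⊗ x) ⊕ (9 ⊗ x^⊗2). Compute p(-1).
p(-1) = -5

A tropical monomial a ⊗ x^⊗i evaluates to a + i · x. Evaluating each term at x = -1:
  Term 0 contributes -1 + 0 · -1 = -1
  Term 1 contributes -4 + 1 · -1 = -5
  Term 2 contributes 9 + 2 · -1 = 7
p(-1) = ⊕ of these = min[-1, -5, 7] = -5.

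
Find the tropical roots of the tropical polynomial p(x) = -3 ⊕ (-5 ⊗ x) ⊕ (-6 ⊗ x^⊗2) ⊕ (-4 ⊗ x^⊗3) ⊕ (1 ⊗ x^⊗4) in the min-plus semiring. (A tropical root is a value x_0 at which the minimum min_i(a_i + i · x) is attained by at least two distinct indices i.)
Roots: {-5, -2, 1, 2}

Each tropical root is a break point of the lower envelope of the lines y = a_i + i · x (there are 5 lines, with slopes 0, 1, ..., 4). Only the lines that attain the minimum somewhere contribute to roots; other lines are dominated. Here the surviving (envelope) indices are i = 4, i = 3, i = 2, i = 1, i = 0.
Intersections between consecutive envelope lines give the roots: for adjacent envelope indices i < j the intersection is x = (a_i − a_j) / (j − i). Reading off the sorted break points: {-5, -2, 1, 2}.
Verification: at each break x_0, at least two indices attain the minimum of min_i(a_i + i · x_0).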